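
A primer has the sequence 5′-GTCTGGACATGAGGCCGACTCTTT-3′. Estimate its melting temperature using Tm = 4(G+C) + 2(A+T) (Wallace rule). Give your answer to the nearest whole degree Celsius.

74°C

Base counts: A=4, T=7, G=7, C=6 (length 24).
Tm = 2·(4+7) + 4·(7+6) = 2·11 + 4·13 = 22 + 52 = 74°C.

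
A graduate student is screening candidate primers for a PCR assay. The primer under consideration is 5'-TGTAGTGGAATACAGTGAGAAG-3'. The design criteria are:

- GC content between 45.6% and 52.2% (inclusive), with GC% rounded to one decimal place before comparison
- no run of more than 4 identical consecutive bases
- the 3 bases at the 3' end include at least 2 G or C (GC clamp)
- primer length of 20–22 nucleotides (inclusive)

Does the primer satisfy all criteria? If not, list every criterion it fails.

Base counts: A=8, T=5, G=8, C=1 (length 22).
GC content: GC 9/22 = 40.9%, outside 45.6–52.2% ✗
homopolymer run: longest run = 2 ✓
GC clamp: 3' end AAG has 1 G/C, need ≥2 ✗
length: length 22 ✓

Fails: GC content, GC clamp.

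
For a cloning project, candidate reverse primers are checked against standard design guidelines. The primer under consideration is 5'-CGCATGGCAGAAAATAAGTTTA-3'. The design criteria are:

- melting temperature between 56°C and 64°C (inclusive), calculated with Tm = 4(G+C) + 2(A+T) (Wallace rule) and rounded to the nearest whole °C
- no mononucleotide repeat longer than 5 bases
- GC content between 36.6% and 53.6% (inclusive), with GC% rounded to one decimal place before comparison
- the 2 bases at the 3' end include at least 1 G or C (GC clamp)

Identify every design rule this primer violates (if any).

Base counts: A=9, T=5, G=5, C=3 (length 22).
Tm: Tm = 2·14 + 4·8 = 60°C ✓
homopolymer run: longest run = 4 ✓
GC content: GC 8/22 = 36.4%, outside 36.6–53.6% ✗
GC clamp: 3' end TA has 0 G/C, need ≥1 ✗

Fails: GC content, GC clamp.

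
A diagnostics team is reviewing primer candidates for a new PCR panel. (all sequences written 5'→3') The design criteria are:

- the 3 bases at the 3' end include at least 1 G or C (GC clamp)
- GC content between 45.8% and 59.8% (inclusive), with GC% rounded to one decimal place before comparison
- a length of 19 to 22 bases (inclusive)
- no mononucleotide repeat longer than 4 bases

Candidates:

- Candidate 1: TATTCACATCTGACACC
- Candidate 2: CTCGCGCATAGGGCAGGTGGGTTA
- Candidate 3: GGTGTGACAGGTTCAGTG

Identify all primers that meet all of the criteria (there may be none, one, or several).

None of the candidates satisfy all criteria.

Candidate 1 (17 nt, A=5 T=5 G=1 C=6): 3' end ACC has 2 G/C ✓; GC 7/17 = 41.2%, outside 45.8–59.8% ✗; length 17, outside 19–22 ✗; longest run = 2 ✓ — fails.
Candidate 2 (24 nt, A=4 T=5 G=10 C=5): 3' end TTA has 0 G/C, need ≥1 ✗; GC 15/24 = 62.5%, outside 45.8–59.8% ✗; length 24, outside 19–22 ✗; longest run = 3 ✓ — fails.
Candidate 3 (18 nt, A=3 T=5 G=8 C=2): 3' end GTG has 2 G/C ✓; GC 10/18 = 55.6% ✓; length 18, outside 19–22 ✗; longest run = 2 ✓ — fails.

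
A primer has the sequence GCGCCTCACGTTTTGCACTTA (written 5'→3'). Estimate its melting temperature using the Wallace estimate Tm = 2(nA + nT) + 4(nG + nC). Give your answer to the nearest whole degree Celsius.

Base counts: A=3, T=7, G=4, C=7 (length 21).
Tm = 2·(3+7) + 4·(4+7) = 2·10 + 4·11 = 20 + 44 = 64°C.

64°C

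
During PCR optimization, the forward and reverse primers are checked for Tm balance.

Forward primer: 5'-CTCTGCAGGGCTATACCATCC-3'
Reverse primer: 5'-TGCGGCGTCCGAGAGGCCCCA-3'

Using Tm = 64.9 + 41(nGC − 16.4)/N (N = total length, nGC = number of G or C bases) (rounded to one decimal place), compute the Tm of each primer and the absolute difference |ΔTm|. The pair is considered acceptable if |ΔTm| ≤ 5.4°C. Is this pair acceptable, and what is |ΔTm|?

Forward: G+C = 12, N = 21 → Tm = 64.9 + 41·(12 − 16.4)/21 = 56.3°C.
Reverse: G+C = 16, N = 21 → Tm = 64.9 + 41·(16 − 16.4)/21 = 64.1°C.
|ΔTm| = |56.3 − 64.1| = 7.8°C, > 5.4°C.

|ΔTm| = 7.8°C; the pair is not acceptable.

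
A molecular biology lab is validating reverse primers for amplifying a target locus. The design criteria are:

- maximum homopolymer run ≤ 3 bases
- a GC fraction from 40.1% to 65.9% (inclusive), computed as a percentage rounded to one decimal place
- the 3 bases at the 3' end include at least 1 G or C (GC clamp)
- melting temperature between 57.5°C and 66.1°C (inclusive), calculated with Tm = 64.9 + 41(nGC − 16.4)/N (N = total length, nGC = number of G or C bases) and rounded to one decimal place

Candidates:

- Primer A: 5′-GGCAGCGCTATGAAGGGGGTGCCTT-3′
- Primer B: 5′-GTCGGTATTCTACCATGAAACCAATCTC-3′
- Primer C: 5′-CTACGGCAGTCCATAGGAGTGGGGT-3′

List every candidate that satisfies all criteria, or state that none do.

Primer A (25 nt, A=4 T=5 G=11 C=5): longest run = 5, exceeds 3 ✗; GC 16/25 = 64.0% ✓; 3' end CTT has 1 G/C ✓; Tm = 64.9 + 41·(16 − 16.4)/25 = 64.2°C ✓ — fails.
Primer B (28 nt, A=8 T=8 G=4 C=8): longest run = 3 ✓; GC 12/28 = 42.9% ✓; 3' end CTC has 2 G/C ✓; Tm = 64.9 + 41·(12 − 16.4)/28 = 58.5°C ✓ — passes.
Primer C (25 nt, A=5 T=5 G=10 C=5): longest run = 4, exceeds 3 ✗; GC 15/25 = 60.0% ✓; 3' end GGT has 2 G/C ✓; Tm = 64.9 + 41·(15 − 16.4)/25 = 62.6°C ✓ — fails.

Primer B only.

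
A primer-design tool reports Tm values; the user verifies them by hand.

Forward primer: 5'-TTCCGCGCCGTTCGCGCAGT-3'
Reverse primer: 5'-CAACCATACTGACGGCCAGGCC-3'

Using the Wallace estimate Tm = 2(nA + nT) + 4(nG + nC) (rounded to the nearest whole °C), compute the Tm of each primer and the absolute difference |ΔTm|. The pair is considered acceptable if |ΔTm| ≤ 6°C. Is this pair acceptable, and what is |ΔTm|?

Forward: A=1 T=5 G=6 C=8 → Tm = 2·6 + 4·14 = 68°C.
Reverse: A=6 T=2 G=5 C=9 → Tm = 2·8 + 4·14 = 72°C.
|ΔTm| = |68 − 72| = 4°C, ≤ 6°C.

|ΔTm| = 4°C; the pair is acceptable.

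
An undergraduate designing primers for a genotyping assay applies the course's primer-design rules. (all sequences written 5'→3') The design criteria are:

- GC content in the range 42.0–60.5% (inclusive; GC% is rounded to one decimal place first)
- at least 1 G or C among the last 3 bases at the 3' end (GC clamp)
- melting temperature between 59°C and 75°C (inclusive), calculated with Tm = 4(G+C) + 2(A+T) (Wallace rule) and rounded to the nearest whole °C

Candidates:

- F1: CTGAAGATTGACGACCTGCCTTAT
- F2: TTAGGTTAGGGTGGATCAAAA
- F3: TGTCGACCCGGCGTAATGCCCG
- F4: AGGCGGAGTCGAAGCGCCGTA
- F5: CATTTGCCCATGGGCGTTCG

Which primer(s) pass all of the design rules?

F5 only.

F1 (24 nt, A=6 T=7 G=5 C=6): GC 11/24 = 45.8% ✓; 3' end TAT has 0 G/C, need ≥1 ✗; Tm = 2·13 + 4·11 = 70°C ✓ — fails.
F2 (21 nt, A=7 T=6 G=7 C=1): GC 8/21 = 38.1%, outside 42.0–60.5% ✗; 3' end AAA has 0 G/C, need ≥1 ✗; Tm = 2·13 + 4·8 = 58°C, outside 59–75°C ✗ — fails.
F3 (22 nt, A=3 T=4 G=7 C=8): GC 15/22 = 68.2%, outside 42.0–60.5% ✗; 3' end CCG has 3 G/C ✓; Tm = 2·7 + 4·15 = 74°C ✓ — fails.
F4 (21 nt, A=5 T=2 G=9 C=5): GC 14/21 = 66.7%, outside 42.0–60.5% ✗; 3' end GTA has 1 G/C ✓; Tm = 2·7 + 4·14 = 70°C ✓ — fails.
F5 (20 nt, A=2 T=6 G=6 C=6): GC 12/20 = 60.0% ✓; 3' end TCG has 2 G/C ✓; Tm = 2·8 + 4·12 = 64°C ✓ — passes.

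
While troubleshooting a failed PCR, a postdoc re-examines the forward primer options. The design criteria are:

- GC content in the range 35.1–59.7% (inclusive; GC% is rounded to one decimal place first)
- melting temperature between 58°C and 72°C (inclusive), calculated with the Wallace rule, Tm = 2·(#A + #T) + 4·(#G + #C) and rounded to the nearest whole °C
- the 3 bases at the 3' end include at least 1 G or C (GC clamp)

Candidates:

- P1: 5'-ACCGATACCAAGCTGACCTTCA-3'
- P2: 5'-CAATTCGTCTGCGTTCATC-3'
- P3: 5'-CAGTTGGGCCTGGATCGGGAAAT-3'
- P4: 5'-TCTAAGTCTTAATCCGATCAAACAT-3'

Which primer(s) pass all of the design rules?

P1 only.

P1 (22 nt, A=7 T=4 G=3 C=8): GC 11/22 = 50.0% ✓; Tm = 2·11 + 4·11 = 66°C ✓; 3' end TCA has 1 G/C ✓ — passes.
P2 (19 nt, A=3 T=7 G=3 C=6): GC 9/19 = 47.4% ✓; Tm = 2·10 + 4·9 = 56°C, outside 58–72°C ✗; 3' end ATC has 1 G/C ✓ — fails.
P3 (23 nt, A=5 T=5 G=9 C=4): GC 13/23 = 56.5% ✓; Tm = 2·10 + 4·13 = 72°C ✓; 3' end AAT has 0 G/C, need ≥1 ✗ — fails.
P4 (25 nt, A=9 T=8 G=2 C=6): GC 8/25 = 32.0%, outside 35.1–59.7% ✗; Tm = 2·17 + 4·8 = 66°C ✓; 3' end CAT has 1 G/C ✓ — fails.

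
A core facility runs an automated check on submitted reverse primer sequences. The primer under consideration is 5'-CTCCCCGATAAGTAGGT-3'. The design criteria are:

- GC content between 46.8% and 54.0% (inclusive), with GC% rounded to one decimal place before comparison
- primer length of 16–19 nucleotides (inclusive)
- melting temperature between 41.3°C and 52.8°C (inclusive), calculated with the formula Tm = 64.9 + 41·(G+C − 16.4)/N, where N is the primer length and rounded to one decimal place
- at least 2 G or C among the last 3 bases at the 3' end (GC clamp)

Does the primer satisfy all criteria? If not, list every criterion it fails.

Base counts: A=4, T=4, G=4, C=5 (length 17).
GC content: GC 9/17 = 52.9% ✓
length: length 17 ✓
Tm: Tm = 64.9 + 41·(9 − 16.4)/17 = 47.1°C ✓
GC clamp: 3' end GGT has 2 G/C ✓

Meets all criteria.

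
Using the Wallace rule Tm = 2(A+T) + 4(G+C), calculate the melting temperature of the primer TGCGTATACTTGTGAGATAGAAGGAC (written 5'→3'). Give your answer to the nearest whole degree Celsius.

Base counts: A=8, T=7, G=8, C=3 (length 26).
Tm = 2·(8+7) + 4·(8+3) = 2·15 + 4·11 = 30 + 44 = 74°C.

74°C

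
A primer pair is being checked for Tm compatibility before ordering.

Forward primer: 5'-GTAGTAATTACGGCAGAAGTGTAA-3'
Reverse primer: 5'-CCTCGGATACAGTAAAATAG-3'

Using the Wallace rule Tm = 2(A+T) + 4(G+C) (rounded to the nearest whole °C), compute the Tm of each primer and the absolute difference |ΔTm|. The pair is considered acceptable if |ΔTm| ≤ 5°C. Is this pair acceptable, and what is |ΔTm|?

Forward: A=9 T=6 G=7 C=2 → Tm = 2·15 + 4·9 = 66°C.
Reverse: A=8 T=4 G=4 C=4 → Tm = 2·12 + 4·8 = 56°C.
|ΔTm| = |66 − 56| = 10°C, > 5°C.

|ΔTm| = 10°C; the pair is not acceptable.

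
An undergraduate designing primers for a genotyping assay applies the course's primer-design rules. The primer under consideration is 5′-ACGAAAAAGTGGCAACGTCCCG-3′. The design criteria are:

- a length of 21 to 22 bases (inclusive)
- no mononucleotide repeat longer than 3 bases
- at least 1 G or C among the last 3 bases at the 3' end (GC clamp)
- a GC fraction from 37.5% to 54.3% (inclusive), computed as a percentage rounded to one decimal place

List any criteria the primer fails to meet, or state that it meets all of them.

Base counts: A=8, T=2, G=6, C=6 (length 22).
length: length 22 ✓
homopolymer run: longest run = 5, exceeds 3 ✗
GC clamp: 3' end CCG has 3 G/C ✓
GC content: GC 12/22 = 54.5%, outside 37.5–54.3% ✗

Fails: homopolymer run, GC content.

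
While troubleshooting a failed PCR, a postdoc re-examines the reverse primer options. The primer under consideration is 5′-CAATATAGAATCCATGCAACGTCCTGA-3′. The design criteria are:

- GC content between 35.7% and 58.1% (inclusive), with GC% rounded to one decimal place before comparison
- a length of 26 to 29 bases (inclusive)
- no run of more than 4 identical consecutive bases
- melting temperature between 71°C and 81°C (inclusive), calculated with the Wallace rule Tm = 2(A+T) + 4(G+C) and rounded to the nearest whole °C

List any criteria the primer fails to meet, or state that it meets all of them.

Base counts: A=10, T=6, G=4, C=7 (length 27).
GC content: GC 11/27 = 40.7% ✓
length: length 27 ✓
homopolymer run: longest run = 2 ✓
Tm: Tm = 2·16 + 4·11 = 76°C ✓

Meets all criteria.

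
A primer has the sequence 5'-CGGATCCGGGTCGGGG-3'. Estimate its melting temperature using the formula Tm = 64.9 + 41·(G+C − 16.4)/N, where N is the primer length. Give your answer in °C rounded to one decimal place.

Base counts: A=1, T=2, G=9, C=4; G+C = 13, N = 16.
Tm = 64.9 + 41·(13 − 16.4)/16 = 64.9 + -139.40/16 = 56.2°C.

56.2°C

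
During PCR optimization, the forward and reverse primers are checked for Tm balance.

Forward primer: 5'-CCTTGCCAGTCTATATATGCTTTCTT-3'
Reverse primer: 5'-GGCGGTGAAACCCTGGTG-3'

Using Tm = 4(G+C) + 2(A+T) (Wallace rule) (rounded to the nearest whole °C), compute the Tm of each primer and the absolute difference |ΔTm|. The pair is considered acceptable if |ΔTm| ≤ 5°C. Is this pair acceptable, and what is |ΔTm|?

|ΔTm| = 12°C; the pair is not acceptable.

Forward: A=4 T=12 G=3 C=7 → Tm = 2·16 + 4·10 = 72°C.
Reverse: A=3 T=3 G=8 C=4 → Tm = 2·6 + 4·12 = 60°C.
|ΔTm| = |72 − 60| = 12°C, > 5°C.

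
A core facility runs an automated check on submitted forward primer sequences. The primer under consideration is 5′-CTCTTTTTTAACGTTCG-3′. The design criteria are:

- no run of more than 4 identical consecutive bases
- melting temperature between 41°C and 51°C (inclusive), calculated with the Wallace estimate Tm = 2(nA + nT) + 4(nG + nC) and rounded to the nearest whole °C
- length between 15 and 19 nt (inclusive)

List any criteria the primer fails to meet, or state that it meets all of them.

Fails: homopolymer run.

Base counts: A=2, T=9, G=2, C=4 (length 17).
homopolymer run: longest run = 6, exceeds 4 ✗
Tm: Tm = 2·11 + 4·6 = 46°C ✓
length: length 17 ✓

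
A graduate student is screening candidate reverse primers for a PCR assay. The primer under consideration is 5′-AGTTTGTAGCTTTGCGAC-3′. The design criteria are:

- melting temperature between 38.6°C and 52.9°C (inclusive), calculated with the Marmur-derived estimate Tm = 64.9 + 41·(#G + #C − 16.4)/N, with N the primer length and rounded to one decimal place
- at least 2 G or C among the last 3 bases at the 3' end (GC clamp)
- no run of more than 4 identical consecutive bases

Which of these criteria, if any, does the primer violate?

Base counts: A=3, T=7, G=5, C=3 (length 18).
Tm: Tm = 64.9 + 41·(8 − 16.4)/18 = 45.8°C ✓
GC clamp: 3' end GAC has 2 G/C ✓
homopolymer run: longest run = 3 ✓

Meets all criteria.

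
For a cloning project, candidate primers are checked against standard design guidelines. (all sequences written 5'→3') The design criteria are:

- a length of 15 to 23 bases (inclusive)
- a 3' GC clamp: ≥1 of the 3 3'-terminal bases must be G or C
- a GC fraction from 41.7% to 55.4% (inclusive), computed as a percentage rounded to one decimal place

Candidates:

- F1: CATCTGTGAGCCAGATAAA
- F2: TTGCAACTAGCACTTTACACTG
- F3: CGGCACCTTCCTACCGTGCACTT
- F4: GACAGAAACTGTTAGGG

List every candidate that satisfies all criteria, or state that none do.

F4 only.

F1 (19 nt, A=7 T=4 G=4 C=4): length 19 ✓; 3' end AAA has 0 G/C, need ≥1 ✗; GC 8/19 = 42.1% ✓ — fails.
F2 (22 nt, A=6 T=7 G=3 C=6): length 22 ✓; 3' end CTG has 2 G/C ✓; GC 9/22 = 40.9%, outside 41.7–55.4% ✗ — fails.
F3 (23 nt, A=3 T=6 G=4 C=10): length 23 ✓; 3' end CTT has 1 G/C ✓; GC 14/23 = 60.9%, outside 41.7–55.4% ✗ — fails.
F4 (17 nt, A=6 T=3 G=6 C=2): length 17 ✓; 3' end GGG has 3 G/C ✓; GC 8/17 = 47.1% ✓ — passes.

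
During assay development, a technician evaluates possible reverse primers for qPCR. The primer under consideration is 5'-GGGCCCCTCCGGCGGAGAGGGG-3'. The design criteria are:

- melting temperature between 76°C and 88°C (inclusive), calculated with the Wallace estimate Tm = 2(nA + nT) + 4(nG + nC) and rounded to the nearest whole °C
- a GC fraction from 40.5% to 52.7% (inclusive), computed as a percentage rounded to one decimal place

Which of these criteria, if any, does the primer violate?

Base counts: A=2, T=1, G=12, C=7 (length 22).
Tm: Tm = 2·3 + 4·19 = 82°C ✓
GC content: GC 19/22 = 86.4%, outside 40.5–52.7% ✗

Fails: GC content.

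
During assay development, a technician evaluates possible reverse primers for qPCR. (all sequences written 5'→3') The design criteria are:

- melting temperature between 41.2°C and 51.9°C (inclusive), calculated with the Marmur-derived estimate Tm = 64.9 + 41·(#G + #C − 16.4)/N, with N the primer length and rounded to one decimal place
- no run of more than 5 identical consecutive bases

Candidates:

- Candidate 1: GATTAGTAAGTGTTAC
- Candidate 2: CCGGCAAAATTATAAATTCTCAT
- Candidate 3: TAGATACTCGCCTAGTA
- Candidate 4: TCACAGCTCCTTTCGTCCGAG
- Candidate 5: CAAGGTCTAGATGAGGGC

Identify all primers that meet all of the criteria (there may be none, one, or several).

Candidate 2, Candidate 3 and Candidate 5.

Candidate 1 (16 nt, A=5 T=6 G=4 C=1): Tm = 64.9 + 41·(5 − 16.4)/16 = 35.7°C, outside 41.2–51.9°C ✗; longest run = 2 ✓ — fails.
Candidate 2 (23 nt, A=9 T=7 G=2 C=5): Tm = 64.9 + 41·(7 − 16.4)/23 = 48.1°C ✓; longest run = 4 ✓ — passes.
Candidate 3 (17 nt, A=5 T=5 G=3 C=4): Tm = 64.9 + 41·(7 − 16.4)/17 = 42.2°C ✓; longest run = 2 ✓ — passes.
Candidate 4 (21 nt, A=3 T=6 G=4 C=8): Tm = 64.9 + 41·(12 − 16.4)/21 = 56.3°C, outside 41.2–51.9°C ✗; longest run = 3 ✓ — fails.
Candidate 5 (18 nt, A=5 T=3 G=7 C=3): Tm = 64.9 + 41·(10 − 16.4)/18 = 50.3°C ✓; longest run = 3 ✓ — passes.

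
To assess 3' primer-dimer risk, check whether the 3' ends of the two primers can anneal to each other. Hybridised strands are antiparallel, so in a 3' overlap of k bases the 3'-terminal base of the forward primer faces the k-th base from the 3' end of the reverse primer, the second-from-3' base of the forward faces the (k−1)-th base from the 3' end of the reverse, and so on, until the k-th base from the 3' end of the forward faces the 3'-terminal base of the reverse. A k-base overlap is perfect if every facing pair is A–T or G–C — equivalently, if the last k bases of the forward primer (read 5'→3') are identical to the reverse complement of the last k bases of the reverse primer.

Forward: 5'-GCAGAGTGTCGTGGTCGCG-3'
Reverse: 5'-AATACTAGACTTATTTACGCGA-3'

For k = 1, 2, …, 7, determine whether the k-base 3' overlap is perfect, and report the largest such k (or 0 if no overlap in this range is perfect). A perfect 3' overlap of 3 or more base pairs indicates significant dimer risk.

Longest perfect overlap: 5 complementary base pairs; significant dimer risk (threshold 3).

Last 7 bases (5'→3') — forward …GGTCGCG, reverse …TACGCGA.
Reverse complement of the reverse primer's last 7 bases: TCGCGTA; its first k bases are the reverse complement of the reverse primer's last k bases, so a perfect k-base overlap needs the forward primer's last k bases to equal them.
Comparing (forward last k vs required): k=1: G vs T ✗; k=2: CG vs TC ✗; k=3: GCG vs TCG ✗; k=4: CGCG vs TCGC ✗; k=5: TCGCG vs TCGCG ✓; k=6: GTCGCG vs TCGCGT ✗; k=7: GGTCGCG vs TCGCGTA ✗.
Only k = 5 is perfect, so the longest perfect 3' overlap is 5.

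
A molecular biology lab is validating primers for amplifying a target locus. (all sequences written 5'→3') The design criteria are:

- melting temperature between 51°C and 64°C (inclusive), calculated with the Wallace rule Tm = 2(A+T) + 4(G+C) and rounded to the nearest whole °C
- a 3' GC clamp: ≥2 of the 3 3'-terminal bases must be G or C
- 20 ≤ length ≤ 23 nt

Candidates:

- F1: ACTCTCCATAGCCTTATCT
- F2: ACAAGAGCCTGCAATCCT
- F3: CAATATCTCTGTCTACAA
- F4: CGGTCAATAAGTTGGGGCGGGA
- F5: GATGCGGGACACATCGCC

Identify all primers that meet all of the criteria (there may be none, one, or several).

F1 (19 nt, A=4 T=7 G=1 C=7): Tm = 2·11 + 4·8 = 54°C ✓; 3' end TCT has 1 G/C, need ≥2 ✗; length 19, outside 20–23 ✗ — fails.
F2 (18 nt, A=6 T=3 G=3 C=6): Tm = 2·9 + 4·9 = 54°C ✓; 3' end CCT has 2 G/C ✓; length 18, outside 20–23 ✗ — fails.
F3 (18 nt, A=6 T=6 G=1 C=5): Tm = 2·12 + 4·6 = 48°C, outside 51–64°C ✗; 3' end CAA has 1 G/C, need ≥2 ✗; length 18, outside 20–23 ✗ — fails.
F4 (22 nt, A=5 T=4 G=10 C=3): Tm = 2·9 + 4·13 = 70°C, outside 51–64°C ✗; 3' end GGA has 2 G/C ✓; length 22 ✓ — fails.
F5 (18 nt, A=4 T=2 G=6 C=6): Tm = 2·6 + 4·12 = 60°C ✓; 3' end GCC has 3 G/C ✓; length 18, outside 20–23 ✗ — fails.

None of the candidates satisfy all criteria.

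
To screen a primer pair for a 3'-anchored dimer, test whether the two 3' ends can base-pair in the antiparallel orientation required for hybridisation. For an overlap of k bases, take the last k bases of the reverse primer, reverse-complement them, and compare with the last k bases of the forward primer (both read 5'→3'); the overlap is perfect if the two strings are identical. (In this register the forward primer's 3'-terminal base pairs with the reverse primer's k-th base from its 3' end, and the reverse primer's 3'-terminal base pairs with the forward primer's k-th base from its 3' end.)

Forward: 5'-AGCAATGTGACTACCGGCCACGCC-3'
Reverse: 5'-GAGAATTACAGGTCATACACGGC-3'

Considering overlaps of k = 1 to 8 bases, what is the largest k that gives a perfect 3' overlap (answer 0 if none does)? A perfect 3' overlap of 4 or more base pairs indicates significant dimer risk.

Longest perfect overlap: 3 complementary base pairs; below the dimer-risk threshold (threshold 4).

Last 8 bases (5'→3') — forward …GCCACGCC, reverse …TACACGGC.
Reverse complement of the reverse primer's last 8 bases: GCCGTGTA; its first k bases are the reverse complement of the reverse primer's last k bases, so a perfect k-base overlap needs the forward primer's last k bases to equal them.
Comparing (forward last k vs required): k=1: C vs G ✗; k=2: CC vs GC ✗; k=3: GCC vs GCC ✓; k=4: CGCC vs GCCG ✗; k=5: ACGCC vs GCCGT ✗; k=6: CACGCC vs GCCGTG ✗; k=7: CCACGCC vs GCCGTGT ✗; k=8: GCCACGCC vs GCCGTGTA ✗.
Only k = 3 is perfect, so the longest perfect 3' overlap is 3.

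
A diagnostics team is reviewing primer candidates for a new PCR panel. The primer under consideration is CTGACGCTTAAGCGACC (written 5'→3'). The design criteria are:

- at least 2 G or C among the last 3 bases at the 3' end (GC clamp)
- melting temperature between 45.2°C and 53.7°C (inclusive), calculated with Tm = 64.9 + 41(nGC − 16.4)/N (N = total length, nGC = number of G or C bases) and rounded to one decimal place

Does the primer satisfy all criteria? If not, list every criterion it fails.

Meets all criteria.

Base counts: A=4, T=3, G=4, C=6 (length 17).
GC clamp: 3' end ACC has 2 G/C ✓
Tm: Tm = 64.9 + 41·(10 − 16.4)/17 = 49.5°C ✓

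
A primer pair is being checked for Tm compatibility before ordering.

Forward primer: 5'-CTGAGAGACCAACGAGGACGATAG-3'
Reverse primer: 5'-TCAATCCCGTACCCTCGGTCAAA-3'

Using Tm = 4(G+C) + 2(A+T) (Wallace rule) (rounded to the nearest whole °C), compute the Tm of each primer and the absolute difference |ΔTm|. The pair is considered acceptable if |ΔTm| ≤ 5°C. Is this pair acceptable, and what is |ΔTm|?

Forward: A=9 T=2 G=8 C=5 → Tm = 2·11 + 4·13 = 74°C.
Reverse: A=6 T=5 G=3 C=9 → Tm = 2·11 + 4·12 = 70°C.
|ΔTm| = |74 − 70| = 4°C, ≤ 5°C.

|ΔTm| = 4°C; the pair is acceptable.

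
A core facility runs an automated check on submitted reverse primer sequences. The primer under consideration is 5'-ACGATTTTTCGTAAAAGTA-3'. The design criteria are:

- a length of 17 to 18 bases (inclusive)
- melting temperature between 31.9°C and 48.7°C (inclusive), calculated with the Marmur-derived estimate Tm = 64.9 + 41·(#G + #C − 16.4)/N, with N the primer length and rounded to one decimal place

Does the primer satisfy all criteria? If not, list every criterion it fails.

Base counts: A=7, T=7, G=3, C=2 (length 19).
length: length 19, outside 17–18 ✗
Tm: Tm = 64.9 + 41·(5 − 16.4)/19 = 40.3°C ✓

Fails: length.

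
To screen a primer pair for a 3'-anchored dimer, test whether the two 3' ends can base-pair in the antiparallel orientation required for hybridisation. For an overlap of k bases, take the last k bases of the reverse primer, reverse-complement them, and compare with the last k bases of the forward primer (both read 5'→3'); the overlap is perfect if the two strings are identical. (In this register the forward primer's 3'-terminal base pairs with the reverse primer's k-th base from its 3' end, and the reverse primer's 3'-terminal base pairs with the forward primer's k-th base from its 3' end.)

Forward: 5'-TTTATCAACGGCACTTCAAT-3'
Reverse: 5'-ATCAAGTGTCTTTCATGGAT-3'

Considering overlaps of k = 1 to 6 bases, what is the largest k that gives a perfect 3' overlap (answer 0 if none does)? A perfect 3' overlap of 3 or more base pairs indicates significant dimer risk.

Last 6 bases (5'→3') — forward …TTCAAT, reverse …ATGGAT.
Reverse complement of the reverse primer's last 6 bases: ATCCAT; its first k bases are the reverse complement of the reverse primer's last k bases, so a perfect k-base overlap needs the forward primer's last k bases to equal them.
Comparing (forward last k vs required): k=1: T vs A ✗; k=2: AT vs AT ✓; k=3: AAT vs ATC ✗; k=4: CAAT vs ATCC ✗; k=5: TCAAT vs ATCCA ✗; k=6: TTCAAT vs ATCCAT ✗.
Only k = 2 is perfect, so the longest perfect 3' overlap is 2.

Longest perfect overlap: 2 complementary base pairs; below the dimer-risk threshold (threshold 3).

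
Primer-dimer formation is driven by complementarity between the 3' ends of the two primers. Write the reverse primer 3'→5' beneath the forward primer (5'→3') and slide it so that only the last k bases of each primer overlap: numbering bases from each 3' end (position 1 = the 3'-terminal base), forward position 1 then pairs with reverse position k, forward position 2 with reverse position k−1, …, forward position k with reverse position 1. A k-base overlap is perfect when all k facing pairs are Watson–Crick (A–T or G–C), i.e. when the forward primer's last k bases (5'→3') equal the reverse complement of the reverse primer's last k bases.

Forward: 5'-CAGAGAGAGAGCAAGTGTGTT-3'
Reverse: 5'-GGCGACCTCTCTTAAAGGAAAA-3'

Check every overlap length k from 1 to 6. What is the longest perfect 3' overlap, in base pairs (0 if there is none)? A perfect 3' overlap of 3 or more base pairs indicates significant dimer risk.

Last 6 bases (5'→3') — forward …TGTGTT, reverse …GGAAAA.
Reverse complement of the reverse primer's last 6 bases: TTTTCC; its first k bases are the reverse complement of the reverse primer's last k bases, so a perfect k-base overlap needs the forward primer's last k bases to equal them.
Comparing (forward last k vs required): k=1: T vs T ✓; k=2: TT vs TT ✓; k=3: GTT vs TTT ✗; k=4: TGTT vs TTTT ✗; k=5: GTGTT vs TTTTC ✗; k=6: TGTGTT vs TTTTCC ✗.
Perfect overlaps at k = 1, 2; the largest is 2.

Longest perfect overlap: 2 complementary base pairs; below the dimer-risk threshold (threshold 3).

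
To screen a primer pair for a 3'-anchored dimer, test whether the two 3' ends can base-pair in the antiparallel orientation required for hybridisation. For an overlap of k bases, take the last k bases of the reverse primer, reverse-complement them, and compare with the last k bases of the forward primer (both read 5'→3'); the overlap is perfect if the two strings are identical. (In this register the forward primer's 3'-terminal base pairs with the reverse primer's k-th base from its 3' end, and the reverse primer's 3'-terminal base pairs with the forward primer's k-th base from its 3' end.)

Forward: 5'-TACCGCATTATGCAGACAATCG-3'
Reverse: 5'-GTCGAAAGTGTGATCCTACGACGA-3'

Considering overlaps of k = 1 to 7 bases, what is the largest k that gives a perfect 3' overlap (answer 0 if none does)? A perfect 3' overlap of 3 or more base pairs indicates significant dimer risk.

Longest perfect overlap: 3 complementary base pairs; significant dimer risk (threshold 3).

Last 7 bases (5'→3') — forward …ACAATCG, reverse …ACGACGA.
Reverse complement of the reverse primer's last 7 bases: TCGTCGT; its first k bases are the reverse complement of the reverse primer's last k bases, so a perfect k-base overlap needs the forward primer's last k bases to equal them.
Comparing (forward last k vs required): k=1: G vs T ✗; k=2: CG vs TC ✗; k=3: TCG vs TCG ✓; k=4: ATCG vs TCGT ✗; k=5: AATCG vs TCGTC ✗; k=6: CAATCG vs TCGTCG ✗; k=7: ACAATCG vs TCGTCGT ✗.
Only k = 3 is perfect, so the longest perfect 3' overlap is 3.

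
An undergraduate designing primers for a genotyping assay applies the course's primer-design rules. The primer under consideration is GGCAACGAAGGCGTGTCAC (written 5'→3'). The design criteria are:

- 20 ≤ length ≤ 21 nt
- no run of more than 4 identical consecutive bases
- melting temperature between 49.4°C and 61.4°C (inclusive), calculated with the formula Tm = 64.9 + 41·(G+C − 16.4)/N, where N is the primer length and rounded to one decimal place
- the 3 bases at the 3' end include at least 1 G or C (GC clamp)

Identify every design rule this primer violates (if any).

Fails: length.

Base counts: A=5, T=2, G=7, C=5 (length 19).
length: length 19, outside 20–21 ✗
homopolymer run: longest run = 2 ✓
Tm: Tm = 64.9 + 41·(12 − 16.4)/19 = 55.4°C ✓
GC clamp: 3' end CAC has 2 G/C ✓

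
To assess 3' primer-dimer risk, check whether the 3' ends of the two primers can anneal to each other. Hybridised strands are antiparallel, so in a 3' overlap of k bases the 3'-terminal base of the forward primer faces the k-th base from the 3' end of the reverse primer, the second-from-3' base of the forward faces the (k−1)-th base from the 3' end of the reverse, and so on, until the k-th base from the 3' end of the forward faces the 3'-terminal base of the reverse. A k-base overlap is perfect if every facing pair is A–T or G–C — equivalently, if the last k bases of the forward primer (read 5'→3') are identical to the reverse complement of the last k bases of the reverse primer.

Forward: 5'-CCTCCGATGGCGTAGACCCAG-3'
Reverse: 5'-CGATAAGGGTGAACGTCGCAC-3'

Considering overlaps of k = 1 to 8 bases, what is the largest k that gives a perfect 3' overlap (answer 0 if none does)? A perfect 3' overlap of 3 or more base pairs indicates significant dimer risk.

Longest perfect overlap: 1 complementary base pair; below the dimer-risk threshold (threshold 3).

Last 8 bases (5'→3') — forward …AGACCCAG, reverse …CGTCGCAC.
Reverse complement of the reverse primer's last 8 bases: GTGCGACG; its first k bases are the reverse complement of the reverse primer's last k bases, so a perfect k-base overlap needs the forward primer's last k bases to equal them.
Comparing (forward last k vs required): k=1: G vs G ✓; k=2: AG vs GT ✗; k=3: CAG vs GTG ✗; k=4: CCAG vs GTGC ✗; k=5: CCCAG vs GTGCG ✗; k=6: ACCCAG vs GTGCGA ✗; k=7: GACCCAG vs GTGCGAC ✗; k=8: AGACCCAG vs GTGCGACG ✗.
Only k = 1 is perfect, so the longest perfect 3' overlap is 1.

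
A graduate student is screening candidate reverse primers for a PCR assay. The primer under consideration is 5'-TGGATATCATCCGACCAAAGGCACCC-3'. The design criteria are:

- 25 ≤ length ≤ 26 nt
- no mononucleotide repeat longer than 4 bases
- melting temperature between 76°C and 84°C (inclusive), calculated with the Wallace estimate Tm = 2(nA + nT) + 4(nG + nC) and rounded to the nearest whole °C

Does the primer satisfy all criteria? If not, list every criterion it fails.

Base counts: A=8, T=4, G=5, C=9 (length 26).
length: length 26 ✓
homopolymer run: longest run = 3 ✓
Tm: Tm = 2·12 + 4·14 = 80°C ✓

Meets all criteria.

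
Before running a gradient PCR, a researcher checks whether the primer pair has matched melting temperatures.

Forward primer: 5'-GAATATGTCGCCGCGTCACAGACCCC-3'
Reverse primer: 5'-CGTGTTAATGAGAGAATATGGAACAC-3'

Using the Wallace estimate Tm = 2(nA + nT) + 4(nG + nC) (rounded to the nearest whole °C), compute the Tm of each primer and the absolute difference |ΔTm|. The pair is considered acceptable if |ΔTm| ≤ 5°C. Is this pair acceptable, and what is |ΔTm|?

|ΔTm| = 12°C; the pair is not acceptable.

Forward: A=6 T=4 G=6 C=10 → Tm = 2·10 + 4·16 = 84°C.
Reverse: A=10 T=6 G=7 C=3 → Tm = 2·16 + 4·10 = 72°C.
|ΔTm| = |84 − 72| = 12°C, > 5°C.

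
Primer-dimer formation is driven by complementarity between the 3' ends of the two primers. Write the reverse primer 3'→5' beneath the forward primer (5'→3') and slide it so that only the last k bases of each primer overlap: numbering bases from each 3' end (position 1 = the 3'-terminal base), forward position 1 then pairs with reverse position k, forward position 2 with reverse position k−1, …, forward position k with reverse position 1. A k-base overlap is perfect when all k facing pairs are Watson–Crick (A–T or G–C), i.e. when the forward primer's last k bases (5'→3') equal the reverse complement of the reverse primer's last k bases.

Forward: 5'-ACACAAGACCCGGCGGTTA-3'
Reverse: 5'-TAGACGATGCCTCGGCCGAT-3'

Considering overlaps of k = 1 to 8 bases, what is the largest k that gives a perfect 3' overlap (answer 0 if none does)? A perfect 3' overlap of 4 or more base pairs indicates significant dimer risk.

Last 8 bases (5'→3') — forward …GGCGGTTA, reverse …CGGCCGAT.
Reverse complement of the reverse primer's last 8 bases: ATCGGCCG; its first k bases are the reverse complement of the reverse primer's last k bases, so a perfect k-base overlap needs the forward primer's last k bases to equal them.
Comparing (forward last k vs required): k=1: A vs A ✓; k=2: TA vs AT ✗; k=3: TTA vs ATC ✗; k=4: GTTA vs ATCG ✗; k=5: GGTTA vs ATCGG ✗; k=6: CGGTTA vs ATCGGC ✗; k=7: GCGGTTA vs ATCGGCC ✗; k=8: GGCGGTTA vs ATCGGCCG ✗.
Only k = 1 is perfect, so the longest perfect 3' overlap is 1.

Longest perfect overlap: 1 complementary base pair; below the dimer-risk threshold (threshold 4).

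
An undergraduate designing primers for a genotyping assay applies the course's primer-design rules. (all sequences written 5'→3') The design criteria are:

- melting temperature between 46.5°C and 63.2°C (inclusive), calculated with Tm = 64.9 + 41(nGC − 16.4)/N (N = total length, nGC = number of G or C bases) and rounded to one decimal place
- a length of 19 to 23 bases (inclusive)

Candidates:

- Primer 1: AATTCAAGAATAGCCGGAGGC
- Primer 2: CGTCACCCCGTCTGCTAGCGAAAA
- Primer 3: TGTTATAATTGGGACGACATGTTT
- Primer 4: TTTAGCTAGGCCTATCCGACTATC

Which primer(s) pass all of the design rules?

Primer 1 (21 nt, A=8 T=3 G=6 C=4): Tm = 64.9 + 41·(10 − 16.4)/21 = 52.4°C ✓; length 21 ✓ — passes.
Primer 2 (24 nt, A=6 T=4 G=5 C=9): Tm = 64.9 + 41·(14 − 16.4)/24 = 60.8°C ✓; length 24, outside 19–23 ✗ — fails.
Primer 3 (24 nt, A=6 T=10 G=6 C=2): Tm = 64.9 + 41·(8 − 16.4)/24 = 50.6°C ✓; length 24, outside 19–23 ✗ — fails.
Primer 4 (24 nt, A=5 T=8 G=4 C=7): Tm = 64.9 + 41·(11 − 16.4)/24 = 55.7°C ✓; length 24, outside 19–23 ✗ — fails.

Primer 1 only.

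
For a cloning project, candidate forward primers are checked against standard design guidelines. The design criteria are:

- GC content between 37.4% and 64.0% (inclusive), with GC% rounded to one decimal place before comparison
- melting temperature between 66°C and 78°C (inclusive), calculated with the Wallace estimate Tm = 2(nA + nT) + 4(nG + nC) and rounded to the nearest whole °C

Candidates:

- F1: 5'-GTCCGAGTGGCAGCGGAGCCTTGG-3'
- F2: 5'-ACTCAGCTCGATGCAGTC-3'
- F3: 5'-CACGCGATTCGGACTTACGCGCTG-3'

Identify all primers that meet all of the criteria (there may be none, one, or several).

F3 only.

F1 (24 nt, A=3 T=4 G=11 C=6): GC 17/24 = 70.8%, outside 37.4–64.0% ✗; Tm = 2·7 + 4·17 = 82°C, outside 66–78°C ✗ — fails.
F2 (18 nt, A=4 T=4 G=4 C=6): GC 10/18 = 55.6% ✓; Tm = 2·8 + 4·10 = 56°C, outside 66–78°C ✗ — fails.
F3 (24 nt, A=4 T=5 G=7 C=8): GC 15/24 = 62.5% ✓; Tm = 2·9 + 4·15 = 78°C ✓ — passes.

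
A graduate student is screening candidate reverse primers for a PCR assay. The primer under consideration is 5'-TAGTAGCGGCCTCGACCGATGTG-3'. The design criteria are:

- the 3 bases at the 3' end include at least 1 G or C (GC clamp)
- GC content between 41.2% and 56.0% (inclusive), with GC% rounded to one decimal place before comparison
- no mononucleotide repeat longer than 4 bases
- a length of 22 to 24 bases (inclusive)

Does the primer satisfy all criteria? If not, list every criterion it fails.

Base counts: A=4, T=5, G=8, C=6 (length 23).
GC clamp: 3' end GTG has 2 G/C ✓
GC content: GC 14/23 = 60.9%, outside 41.2–56.0% ✗
homopolymer run: longest run = 2 ✓
length: length 23 ✓

Fails: GC content.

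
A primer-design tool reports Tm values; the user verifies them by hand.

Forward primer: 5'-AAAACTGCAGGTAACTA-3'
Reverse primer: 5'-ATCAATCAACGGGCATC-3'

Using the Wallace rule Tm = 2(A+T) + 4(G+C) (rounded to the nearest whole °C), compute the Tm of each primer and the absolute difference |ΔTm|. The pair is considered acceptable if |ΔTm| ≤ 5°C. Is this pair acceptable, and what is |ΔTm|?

|ΔTm| = 4°C; the pair is acceptable.

Forward: A=8 T=3 G=3 C=3 → Tm = 2·11 + 4·6 = 46°C.
Reverse: A=6 T=3 G=3 C=5 → Tm = 2·9 + 4·8 = 50°C.
|ΔTm| = |46 − 50| = 4°C, ≤ 5°C.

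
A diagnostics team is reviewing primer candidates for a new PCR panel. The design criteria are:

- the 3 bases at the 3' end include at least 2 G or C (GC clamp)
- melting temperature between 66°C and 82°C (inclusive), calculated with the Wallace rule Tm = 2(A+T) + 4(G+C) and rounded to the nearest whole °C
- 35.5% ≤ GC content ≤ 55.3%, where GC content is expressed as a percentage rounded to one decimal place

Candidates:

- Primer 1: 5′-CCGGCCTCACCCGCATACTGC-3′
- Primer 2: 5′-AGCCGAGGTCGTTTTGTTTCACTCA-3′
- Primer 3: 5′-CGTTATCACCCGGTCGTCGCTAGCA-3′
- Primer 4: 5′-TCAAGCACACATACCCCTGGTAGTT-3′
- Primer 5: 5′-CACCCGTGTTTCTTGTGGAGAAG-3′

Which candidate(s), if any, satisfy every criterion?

Primer 1 (21 nt, A=3 T=3 G=4 C=11): 3' end TGC has 2 G/C ✓; Tm = 2·6 + 4·15 = 72°C ✓; GC 15/21 = 71.4%, outside 35.5–55.3% ✗ — fails.
Primer 2 (25 nt, A=4 T=9 G=6 C=6): 3' end TCA has 1 G/C, need ≥2 ✗; Tm = 2·13 + 4·12 = 74°C ✓; GC 12/25 = 48.0% ✓ — fails.
Primer 3 (25 nt, A=4 T=6 G=6 C=9): 3' end GCA has 2 G/C ✓; Tm = 2·10 + 4·15 = 80°C ✓; GC 15/25 = 60.0%, outside 35.5–55.3% ✗ — fails.
Primer 4 (25 nt, A=7 T=6 G=4 C=8): 3' end GTT has 1 G/C, need ≥2 ✗; Tm = 2·13 + 4·12 = 74°C ✓; GC 12/25 = 48.0% ✓ — fails.
Primer 5 (23 nt, A=4 T=7 G=7 C=5): 3' end AAG has 1 G/C, need ≥2 ✗; Tm = 2·11 + 4·12 = 70°C ✓; GC 12/23 = 52.2% ✓ — fails.

None of the candidates satisfy all criteria.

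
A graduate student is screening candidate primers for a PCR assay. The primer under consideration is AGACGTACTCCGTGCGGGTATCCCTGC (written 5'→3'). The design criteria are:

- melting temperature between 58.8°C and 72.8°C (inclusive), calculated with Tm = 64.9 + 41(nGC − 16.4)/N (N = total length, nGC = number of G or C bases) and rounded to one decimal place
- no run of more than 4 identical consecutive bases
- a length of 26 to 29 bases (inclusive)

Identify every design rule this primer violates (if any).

Base counts: A=4, T=6, G=8, C=9 (length 27).
Tm: Tm = 64.9 + 41·(17 − 16.4)/27 = 65.8°C ✓
homopolymer run: longest run = 3 ✓
length: length 27 ✓

Meets all criteria.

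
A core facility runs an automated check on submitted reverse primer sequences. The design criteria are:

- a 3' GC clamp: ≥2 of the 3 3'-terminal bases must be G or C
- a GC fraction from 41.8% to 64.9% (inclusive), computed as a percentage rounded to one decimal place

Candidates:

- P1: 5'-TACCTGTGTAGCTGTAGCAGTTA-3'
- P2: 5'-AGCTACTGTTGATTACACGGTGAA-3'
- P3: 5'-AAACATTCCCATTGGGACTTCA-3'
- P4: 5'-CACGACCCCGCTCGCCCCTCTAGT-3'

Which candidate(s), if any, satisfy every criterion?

P1 (23 nt, A=5 T=8 G=6 C=4): 3' end TTA has 0 G/C, need ≥2 ✗; GC 10/23 = 43.5% ✓ — fails.
P2 (24 nt, A=7 T=7 G=6 C=4): 3' end GAA has 1 G/C, need ≥2 ✗; GC 10/24 = 41.7%, outside 41.8–64.9% ✗ — fails.
P3 (22 nt, A=7 T=6 G=3 C=6): 3' end TCA has 1 G/C, need ≥2 ✗; GC 9/22 = 40.9%, outside 41.8–64.9% ✗ — fails.
P4 (24 nt, A=3 T=4 G=4 C=13): 3' end AGT has 1 G/C, need ≥2 ✗; GC 17/24 = 70.8%, outside 41.8–64.9% ✗ — fails.

None of the candidates satisfy all criteria.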